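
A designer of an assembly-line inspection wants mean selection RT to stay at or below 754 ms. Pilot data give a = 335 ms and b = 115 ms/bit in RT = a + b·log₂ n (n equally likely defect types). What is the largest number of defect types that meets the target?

12

Set 335 + 115·log₂ n ≤ 754 → log₂ n ≤ (754 − 335)/115 = 3.6435.
So n ≤ 2^3.6435 = 12.497; the largest integer n is 12.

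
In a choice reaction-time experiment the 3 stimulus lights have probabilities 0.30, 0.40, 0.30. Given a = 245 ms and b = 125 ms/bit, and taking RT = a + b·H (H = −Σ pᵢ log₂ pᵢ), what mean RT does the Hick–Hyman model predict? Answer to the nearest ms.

Entropy contributions −pᵢ log₂ pᵢ: 0.5211, 0.5288, 0.5211; sum H = 1.5710 bits.
RT = a + bH = 245 + 125·1.5710 = 441.37 ms.

441 ms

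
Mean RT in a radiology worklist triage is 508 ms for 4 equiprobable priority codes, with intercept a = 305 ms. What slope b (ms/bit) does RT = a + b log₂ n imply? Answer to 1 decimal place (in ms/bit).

101.5 ms/bit

b = (508 − 305) / log₂(4) = 203 / 2 = 101.500 ms/bit.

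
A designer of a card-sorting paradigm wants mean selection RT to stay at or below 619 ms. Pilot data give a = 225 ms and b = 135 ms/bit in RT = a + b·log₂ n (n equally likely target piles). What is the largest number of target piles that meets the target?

Set 225 + 135·log₂ n ≤ 619 → log₂ n ≤ (619 − 225)/135 = 2.9185.
So n ≤ 2^2.9185 = 7.561; the largest integer n is 7.

7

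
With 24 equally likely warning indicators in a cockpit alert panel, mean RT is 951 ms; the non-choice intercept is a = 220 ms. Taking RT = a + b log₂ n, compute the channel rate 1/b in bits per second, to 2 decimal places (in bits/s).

6.27 bits/s

Choice component = 951 − 220 = 731 ms over log₂(24) = 4.5850 bits.
b = 731 / 4.5850 = 159.434 ms/bit, so 1/b = 6.272 bits/s.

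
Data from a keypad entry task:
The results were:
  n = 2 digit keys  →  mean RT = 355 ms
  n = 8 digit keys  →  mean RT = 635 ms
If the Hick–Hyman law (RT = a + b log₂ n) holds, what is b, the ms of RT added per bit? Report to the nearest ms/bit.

140 ms/bit

b = (RT₂ − RT₁)/(log₂ n₂ − log₂ n₁) = (635 − 355)/(3 − 1) = 140 ms/bit.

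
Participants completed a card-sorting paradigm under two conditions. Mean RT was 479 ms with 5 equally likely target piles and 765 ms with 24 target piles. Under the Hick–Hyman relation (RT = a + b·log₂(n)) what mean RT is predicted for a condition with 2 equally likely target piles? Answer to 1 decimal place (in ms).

311.9 ms

Solve the two-equation system in a and b:
  b = (765 − 479) / (log₂ 24 − log₂ 5) = 286 / (4.5850 − 2.3219) = 126.379 ms/bit
  a = 479 − 126.379 × 2.3219 = 185.557 ms
Then RT(2) = 185.557 + 126.379 × log₂ 2 = 185.557 + 126.379 × 1 ≈ 311.936 ms.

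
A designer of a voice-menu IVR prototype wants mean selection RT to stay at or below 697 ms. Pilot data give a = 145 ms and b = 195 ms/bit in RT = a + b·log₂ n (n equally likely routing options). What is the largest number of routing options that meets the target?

Information budget: (697 − 145)/195 = 2.8308 bits, so n ≤ 2^2.8308 = 7.115 → at most 7.

7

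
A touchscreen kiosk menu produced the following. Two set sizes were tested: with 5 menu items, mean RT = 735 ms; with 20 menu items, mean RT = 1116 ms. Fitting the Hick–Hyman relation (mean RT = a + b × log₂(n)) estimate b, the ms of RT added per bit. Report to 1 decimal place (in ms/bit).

190.5 ms/bit

The slope on a log₂ axis is (1116 − 735) / (4.3219 − 2.3219) = 190.500 ms/bit.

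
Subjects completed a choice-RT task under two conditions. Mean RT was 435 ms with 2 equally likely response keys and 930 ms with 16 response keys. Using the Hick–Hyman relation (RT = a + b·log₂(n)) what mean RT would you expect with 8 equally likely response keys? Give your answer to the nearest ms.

765 ms

Solve the two-equation system in a and b:
  b = (930 − 435) / (log₂ 16 − log₂ 2) = 495 / (4 − 1) = 165 ms/bit
  a = 435 − 165 × 1 = 270 ms
Then RT(8) = 270 + 165 × log₂ 8 = 270 + 165 × 3 ≈ 765.000 ms.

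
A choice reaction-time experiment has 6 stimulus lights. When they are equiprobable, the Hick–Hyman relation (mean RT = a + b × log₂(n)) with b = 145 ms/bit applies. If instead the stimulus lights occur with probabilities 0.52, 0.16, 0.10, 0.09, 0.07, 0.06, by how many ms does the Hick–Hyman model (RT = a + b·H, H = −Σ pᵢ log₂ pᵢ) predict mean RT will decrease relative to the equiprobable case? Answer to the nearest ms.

75 ms

Equiprobable entropy H₀ = log₂ 6 = 2.5850 bits.
Skewed entropy H = −Σ pᵢ log₂ pᵢ = 2.0705 bits.
ΔRT = b·(H₀ − H) = 145 × 0.5144 = 74.59 ms.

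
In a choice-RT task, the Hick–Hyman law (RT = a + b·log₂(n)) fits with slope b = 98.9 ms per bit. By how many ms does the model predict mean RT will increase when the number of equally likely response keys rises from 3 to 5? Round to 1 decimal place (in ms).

ΔRT = (a + b log₂ n₂) − (a + b log₂ n₁) = b·(log₂ n₂ − log₂ n₁).
log₂(5) − log₂(3) = 2.3219 − 1.5850 = 0.7370.
ΔRT = 98.9 × 0.7370 = 72.886 ms.

72.9 ms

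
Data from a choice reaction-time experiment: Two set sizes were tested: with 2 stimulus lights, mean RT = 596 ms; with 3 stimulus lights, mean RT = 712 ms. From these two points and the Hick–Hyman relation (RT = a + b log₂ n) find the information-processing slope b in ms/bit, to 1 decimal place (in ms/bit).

The slope on a log₂ axis is (712 − 596) / (1.5850 − 1) = 198.303 ms/bit.

198.3 ms/bit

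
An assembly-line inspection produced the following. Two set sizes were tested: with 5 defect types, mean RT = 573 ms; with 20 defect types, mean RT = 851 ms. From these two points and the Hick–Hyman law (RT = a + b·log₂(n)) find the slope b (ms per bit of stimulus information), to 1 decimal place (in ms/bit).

139.0 ms/bit

b = (RT₂ − RT₁)/(log₂ n₂ − log₂ n₁) = (851 − 573)/(4.3219 − 2.3219) = 139.000 ms/bit.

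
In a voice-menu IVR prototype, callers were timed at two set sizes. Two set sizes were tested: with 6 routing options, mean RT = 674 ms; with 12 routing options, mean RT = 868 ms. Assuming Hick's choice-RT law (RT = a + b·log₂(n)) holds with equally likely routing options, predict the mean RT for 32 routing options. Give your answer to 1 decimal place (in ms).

Solve the two-equation system in a and b:
  b = (868 − 674) / (log₂ 12 − log₂ 6) = 194 / (3.5850 − 2.5850) = 194.000 ms/bit
  a = 674 − 194.000 × 2.5850 = 172.517 ms
Then RT(32) = 172.517 + 194.000 × log₂ 32 = 172.517 + 194.000 × 5 ≈ 1142.517 ms.

1142.5 ms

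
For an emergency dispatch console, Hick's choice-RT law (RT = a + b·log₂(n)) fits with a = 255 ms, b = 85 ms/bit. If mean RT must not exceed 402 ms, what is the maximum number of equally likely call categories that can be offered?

Information budget: (402 − 255)/85 = 1.7294 bits, so n ≤ 2^1.7294 = 3.316 → at most 3.

3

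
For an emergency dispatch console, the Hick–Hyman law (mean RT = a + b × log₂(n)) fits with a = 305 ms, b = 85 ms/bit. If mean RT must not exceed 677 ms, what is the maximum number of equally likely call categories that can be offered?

20

85·log₂ n ≤ 677 − 305 = 372, giving log₂ n ≤ 4.3765 and n ≤ 20.771. The largest whole number is 20.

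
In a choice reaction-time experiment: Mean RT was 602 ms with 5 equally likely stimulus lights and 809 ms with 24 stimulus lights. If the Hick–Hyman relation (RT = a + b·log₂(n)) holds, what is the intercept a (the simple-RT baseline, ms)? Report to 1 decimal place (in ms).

Slope: b = (809 − 602) / (log₂ 24 − log₂ 5) = 207/2.2630 = 91.470 ms/bit.
a = RT₁ − b·log₂ n₁ = 602 − 91.470 × 2.3219 = 389.613 ms.

389.6 ms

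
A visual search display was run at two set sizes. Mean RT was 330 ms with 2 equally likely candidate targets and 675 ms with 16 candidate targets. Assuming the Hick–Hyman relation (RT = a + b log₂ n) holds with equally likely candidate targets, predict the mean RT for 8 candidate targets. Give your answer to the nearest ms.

Fit slope and intercept:
  b = (675 − 330) / (log₂ 16 − log₂ 2) = 345 / (4 − 1) = 115 ms/bit
  a = 330 − 115 × 1 = 215 ms
Then RT(8) = 215 + 115 × log₂ 8 = 215 + 115 × 3 ≈ 560.000 ms.

560 ms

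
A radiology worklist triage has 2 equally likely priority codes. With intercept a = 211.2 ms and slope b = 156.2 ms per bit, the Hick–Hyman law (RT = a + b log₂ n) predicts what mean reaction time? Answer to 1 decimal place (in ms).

367.4 ms

log₂(2) = 1 bits, so RT = 211.2 + 156.2 × 1 ≈ 367.400 ms.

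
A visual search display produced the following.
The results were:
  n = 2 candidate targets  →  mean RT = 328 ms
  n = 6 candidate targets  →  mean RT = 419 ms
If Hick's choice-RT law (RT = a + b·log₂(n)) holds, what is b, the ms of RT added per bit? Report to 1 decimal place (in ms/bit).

b = (RT₂ − RT₁)/(log₂ n₂ − log₂ n₁) = (419 − 328)/(2.5850 − 1) = 57.415 ms/bit.

57.4 ms/bit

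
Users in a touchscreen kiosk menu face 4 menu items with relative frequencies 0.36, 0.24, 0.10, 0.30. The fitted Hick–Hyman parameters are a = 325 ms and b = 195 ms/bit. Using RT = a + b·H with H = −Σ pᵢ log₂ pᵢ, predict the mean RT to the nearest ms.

H = 0.36·log₂(1/0.36) + 0.24·log₂(1/0.24) + 0.10·log₂(1/0.10) + 0.30·log₂(1/0.30) = 1.8780 bits.
RT = 325 + 195 × 1.8780 = 691.22 ms.

691 ms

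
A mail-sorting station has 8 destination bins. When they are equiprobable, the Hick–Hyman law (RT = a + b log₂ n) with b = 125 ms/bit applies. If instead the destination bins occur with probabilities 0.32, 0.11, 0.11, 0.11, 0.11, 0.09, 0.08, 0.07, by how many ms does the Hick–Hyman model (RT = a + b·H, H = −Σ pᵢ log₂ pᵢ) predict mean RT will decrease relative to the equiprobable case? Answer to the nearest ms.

Equiprobable entropy H₀ = log₂ 8 = 3.0000 bits.
Skewed entropy H = −Σ pᵢ log₂ pᵢ = 2.7999 bits.
ΔRT = b·(H₀ − H) = 125 × 0.2001 = 25.01 ms.

25 ms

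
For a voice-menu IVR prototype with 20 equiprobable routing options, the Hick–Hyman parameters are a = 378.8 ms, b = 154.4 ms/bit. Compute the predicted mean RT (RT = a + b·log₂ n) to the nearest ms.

1046 ms

log₂(20) = 4.3219 bits, so RT = 378.8 + 154.4 × 4.3219 ≈ 1046.106 ms.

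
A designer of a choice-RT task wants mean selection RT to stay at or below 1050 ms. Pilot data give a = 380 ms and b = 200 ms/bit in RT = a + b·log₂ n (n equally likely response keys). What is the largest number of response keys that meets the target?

10

Information budget: (1050 − 380)/200 = 3.3500 bits, so n ≤ 2^3.3500 = 10.196 → at most 10.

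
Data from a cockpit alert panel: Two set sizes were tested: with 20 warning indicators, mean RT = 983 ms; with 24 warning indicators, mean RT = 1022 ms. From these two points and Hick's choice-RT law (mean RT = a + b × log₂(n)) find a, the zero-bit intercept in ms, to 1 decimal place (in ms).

The slope on a log₂ axis is (1022 − 983) / (4.5850 − 4.3219) = 148.270 ms/bit.
a = RT₁ − b·log₂ n₁ = 983 − 148.270 × 4.3219 = 342.190 ms.

342.2 ms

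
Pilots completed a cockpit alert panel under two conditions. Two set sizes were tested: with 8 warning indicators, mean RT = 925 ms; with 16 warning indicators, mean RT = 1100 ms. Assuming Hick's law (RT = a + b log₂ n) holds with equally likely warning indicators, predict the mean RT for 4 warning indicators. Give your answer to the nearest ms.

750 ms

RT is linear in log₂ n, so two points fix the line:
  b = (1100 − 925) / (log₂ 16 − log₂ 8) = 175 / (4 − 3) = 175 ms/bit
  a = 925 − 175 × 3 = 400 ms
Then RT(4) = 400 + 175 × log₂ 4 = 400 + 175 × 2 ≈ 750.000 ms.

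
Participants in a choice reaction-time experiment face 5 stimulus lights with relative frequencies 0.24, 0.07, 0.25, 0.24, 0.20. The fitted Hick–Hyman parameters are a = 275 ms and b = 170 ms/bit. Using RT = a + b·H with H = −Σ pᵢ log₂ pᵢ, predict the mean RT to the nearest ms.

Entropy contributions −pᵢ log₂ pᵢ: 0.4941, 0.2686, 0.5000, 0.4941, 0.4644; sum H = 2.2212 bits.
RT = a + bH = 275 + 170·2.2212 = 652.61 ms.

653 ms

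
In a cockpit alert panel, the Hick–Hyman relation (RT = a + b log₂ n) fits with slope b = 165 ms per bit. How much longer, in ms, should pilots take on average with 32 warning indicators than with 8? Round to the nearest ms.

Only the slope matters, since a is common to both: ΔRT = b·log₂(n₂/n₁).
log₂(32) − log₂(8) = log₂(32/8) = log₂(4) = 2.
ΔRT = 165 × 2.0000 = 330.000 ms.

330 ms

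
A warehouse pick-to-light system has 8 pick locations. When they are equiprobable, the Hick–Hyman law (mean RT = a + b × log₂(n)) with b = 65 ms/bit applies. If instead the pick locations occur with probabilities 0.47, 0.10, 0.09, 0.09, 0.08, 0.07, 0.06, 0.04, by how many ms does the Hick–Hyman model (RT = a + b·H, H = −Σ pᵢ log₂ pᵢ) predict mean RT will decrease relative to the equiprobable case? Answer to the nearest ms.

Equiprobable entropy H₀ = log₂ 8 = 3.0000 bits.
Skewed entropy H = −Σ pᵢ log₂ pᵢ = 2.4588 bits.
ΔRT = b·(H₀ − H) = 65 × 0.5412 = 35.18 ms.

35 ms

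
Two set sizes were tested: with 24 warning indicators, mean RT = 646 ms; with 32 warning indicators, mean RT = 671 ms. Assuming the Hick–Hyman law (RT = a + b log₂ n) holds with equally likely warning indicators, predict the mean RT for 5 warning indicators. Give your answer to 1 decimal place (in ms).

Solve the two-equation system in a and b:
  b = (671 − 646) / (log₂ 32 − log₂ 24) = 25 / (5 − 4.5850) = 60.236 ms/bit
  a = 646 − 60.236 × 4.5850 = 369.822 ms
Then RT(5) = 369.822 + 60.236 × log₂ 5 = 369.822 + 60.236 × 2.3219 ≈ 509.685 ms.

509.7 ms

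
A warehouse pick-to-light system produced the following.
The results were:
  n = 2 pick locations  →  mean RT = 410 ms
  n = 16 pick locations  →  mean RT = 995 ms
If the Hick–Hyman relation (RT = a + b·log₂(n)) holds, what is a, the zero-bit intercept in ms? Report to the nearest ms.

The slope on a log₂ axis is (995 − 410) / (4 − 1) = 195 ms/bit.
Intercept: a = 410 − 195·log₂(2) = 215.000 ms.

215 ms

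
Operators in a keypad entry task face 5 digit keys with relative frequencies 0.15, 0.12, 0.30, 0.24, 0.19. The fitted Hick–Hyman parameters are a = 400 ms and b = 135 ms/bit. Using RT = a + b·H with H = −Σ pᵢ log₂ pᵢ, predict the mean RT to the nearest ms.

Entropy contributions −pᵢ log₂ pᵢ: 0.4105, 0.3671, 0.5211, 0.4941, 0.4552; sum H = 2.2481 bits.
RT = a + bH = 400 + 135·2.2481 = 703.49 ms.

703 ms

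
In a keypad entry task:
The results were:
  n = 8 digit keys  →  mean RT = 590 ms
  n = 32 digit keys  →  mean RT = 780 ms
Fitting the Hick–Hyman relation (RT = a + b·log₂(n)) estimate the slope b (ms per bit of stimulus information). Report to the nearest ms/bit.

The slope on a log₂ axis is (780 − 590) / (5 − 3) = 95 ms/bit.

95 ms/bit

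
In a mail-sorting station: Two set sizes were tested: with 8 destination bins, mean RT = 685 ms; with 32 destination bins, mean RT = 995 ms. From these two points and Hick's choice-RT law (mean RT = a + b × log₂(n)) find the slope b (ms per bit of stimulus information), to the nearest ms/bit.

155 ms/bit

The slope on a log₂ axis is (995 − 685) / (5 − 3) = 155 ms/bit.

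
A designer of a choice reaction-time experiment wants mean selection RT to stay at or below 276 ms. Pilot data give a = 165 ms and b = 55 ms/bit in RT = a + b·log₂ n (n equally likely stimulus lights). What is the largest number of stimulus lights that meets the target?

4

55·log₂ n ≤ 276 − 165 = 111, giving log₂ n ≤ 2.0182 and n ≤ 4.051. The largest whole number is 4.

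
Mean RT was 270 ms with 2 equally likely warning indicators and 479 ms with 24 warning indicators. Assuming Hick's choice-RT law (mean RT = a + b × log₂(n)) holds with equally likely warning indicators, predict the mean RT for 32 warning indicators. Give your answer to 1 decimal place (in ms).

503.2 ms

With log₂ n on the abscissa the relation is linear; from the two conditions:
  b = (479 − 270) / (log₂ 24 − log₂ 2) = 209 / (4.5850 − 1) = 58.299 ms/bit
  a = 270 − 58.299 × 1 = 211.701 ms
Then RT(32) = 211.701 + 58.299 × log₂ 32 = 211.701 + 58.299 × 5 ≈ 503.196 ms.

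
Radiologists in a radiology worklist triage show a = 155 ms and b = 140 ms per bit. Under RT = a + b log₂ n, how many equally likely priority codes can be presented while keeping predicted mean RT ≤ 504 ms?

Information budget: (504 − 155)/140 = 2.4929 bits, so n ≤ 2^2.4929 = 5.629 → at most 5.

5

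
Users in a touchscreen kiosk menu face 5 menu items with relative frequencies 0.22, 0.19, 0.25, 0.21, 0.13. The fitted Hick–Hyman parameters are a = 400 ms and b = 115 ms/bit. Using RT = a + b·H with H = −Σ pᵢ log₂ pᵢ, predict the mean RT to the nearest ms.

663 ms

H = 0.22·log₂(1/0.22) + 0.19·log₂(1/0.19) + 0.25·log₂(1/0.25) + 0.21·log₂(1/0.21) + 0.13·log₂(1/0.13) = 2.2913 bits.
RT = 400 + 115 × 2.2913 = 663.50 ms.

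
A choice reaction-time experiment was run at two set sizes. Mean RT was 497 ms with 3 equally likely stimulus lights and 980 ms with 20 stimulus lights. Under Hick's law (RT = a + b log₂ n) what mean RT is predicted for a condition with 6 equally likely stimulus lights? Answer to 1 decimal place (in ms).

673.5 ms

Fit slope and intercept:
  b = (980 − 497) / (log₂ 20 − log₂ 3) = 483 / (4.3219 − 1.5850) = 176.473 ms/bit
  a = 497 − 176.473 × 1.5850 = 217.297 ms
Then RT(6) = 217.297 + 176.473 × log₂ 6 = 217.297 + 176.473 × 2.5850 ≈ 673.473 ms.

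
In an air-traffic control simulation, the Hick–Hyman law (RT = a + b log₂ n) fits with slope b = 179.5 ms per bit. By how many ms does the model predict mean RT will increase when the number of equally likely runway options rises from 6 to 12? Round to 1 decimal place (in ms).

179.5 ms

Only the slope matters, since a is common to both: ΔRT = b·log₂(n₂/n₁).
log₂(12) − log₂(6) = log₂(12/6) = log₂(2) = 1.
ΔRT = 179.5 × 1.0000 = 179.500 ms.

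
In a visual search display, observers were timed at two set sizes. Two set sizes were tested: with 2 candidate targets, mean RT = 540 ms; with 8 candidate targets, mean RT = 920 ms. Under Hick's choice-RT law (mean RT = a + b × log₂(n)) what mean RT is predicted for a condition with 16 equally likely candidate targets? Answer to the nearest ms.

1110 ms

Fit slope and intercept:
  b = (920 − 540) / (log₂ 8 − log₂ 2) = 380 / (3 − 1) = 190 ms/bit
  a = 540 − 190 × 1 = 350 ms
Then RT(16) = 350 + 190 × log₂ 16 = 350 + 190 × 4 ≈ 1110.000 ms.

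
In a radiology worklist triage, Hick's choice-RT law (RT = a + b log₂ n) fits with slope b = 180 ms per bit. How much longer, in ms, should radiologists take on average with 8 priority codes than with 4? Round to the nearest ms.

The intercept a cancels: ΔRT = b·(log₂ n₂ − log₂ n₁) = b·log₂(n₂/n₁).
log₂(8) − log₂(4) = log₂(8/4) = log₂(2) = 1.
ΔRT = 180 × 1.0000 = 180.000 ms.

180 ms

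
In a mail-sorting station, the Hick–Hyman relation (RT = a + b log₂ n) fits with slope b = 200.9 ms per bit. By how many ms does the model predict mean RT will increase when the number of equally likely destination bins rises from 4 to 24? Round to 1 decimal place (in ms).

Only the slope matters, since a is common to both: ΔRT = b·log₂(n₂/n₁).
log₂(24) − log₂(4) = 4.5850 − 2 = 2.5850.
ΔRT = 200.9 × 2.5850 = 519.319 ms.

519.3 ms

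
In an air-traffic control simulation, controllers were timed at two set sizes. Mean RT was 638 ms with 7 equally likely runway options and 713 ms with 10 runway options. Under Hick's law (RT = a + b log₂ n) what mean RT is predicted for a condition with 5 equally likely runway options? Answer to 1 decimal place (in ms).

With log₂ n on the abscissa the relation is linear; from the two conditions:
  b = (713 − 638) / (log₂ 10 − log₂ 7) = 75 / (3.3219 − 2.8074) = 145.752 ms/bit
  a = 638 − 145.752 × 2.8074 = 228.823 ms
Then RT(5) = 228.823 + 145.752 × log₂ 5 = 228.823 + 145.752 × 2.3219 ≈ 567.248 ms.

567.2 ms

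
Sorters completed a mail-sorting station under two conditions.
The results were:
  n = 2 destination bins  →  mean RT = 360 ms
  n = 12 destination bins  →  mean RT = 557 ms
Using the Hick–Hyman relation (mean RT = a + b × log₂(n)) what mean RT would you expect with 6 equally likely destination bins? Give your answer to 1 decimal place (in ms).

Fit slope and intercept:
  b = (557 − 360) / (log₂ 12 − log₂ 2) = 197 / (3.5850 − 1) = 76.210 ms/bit
  a = 360 − 76.210 × 1 = 283.790 ms
Then RT(6) = 283.790 + 76.210 × log₂ 6 = 283.790 + 76.210 × 2.5850 ≈ 480.790 ms.

480.8 ms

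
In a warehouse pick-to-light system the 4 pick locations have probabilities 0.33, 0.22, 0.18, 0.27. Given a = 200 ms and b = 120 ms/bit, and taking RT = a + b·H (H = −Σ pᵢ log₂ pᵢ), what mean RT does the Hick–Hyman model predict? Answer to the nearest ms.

H = 0.33·log₂(1/0.33) + 0.22·log₂(1/0.22) + 0.18·log₂(1/0.18) + 0.27·log₂(1/0.27) = 1.9637 bits.
RT = 200 + 120 × 1.9637 = 435.65 ms.

436 ms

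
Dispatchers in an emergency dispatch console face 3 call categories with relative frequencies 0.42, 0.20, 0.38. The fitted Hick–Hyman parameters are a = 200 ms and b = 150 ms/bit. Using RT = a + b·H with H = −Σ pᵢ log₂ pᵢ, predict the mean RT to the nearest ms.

428 ms

Entropy contributions −pᵢ log₂ pᵢ: 0.5256, 0.4644, 0.5305; sum H = 1.5205 bits.
RT = a + bH = 200 + 150·1.5205 = 428.07 ms.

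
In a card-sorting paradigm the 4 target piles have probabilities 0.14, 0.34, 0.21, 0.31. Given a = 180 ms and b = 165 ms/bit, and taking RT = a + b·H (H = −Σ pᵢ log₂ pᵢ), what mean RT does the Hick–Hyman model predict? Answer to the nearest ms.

497 ms

Entropy contributions −pᵢ log₂ pᵢ: 0.3971, 0.5292, 0.4728, 0.5238; sum H = 1.9229 bits.
RT = a + bH = 180 + 165·1.9229 = 497.28 ms.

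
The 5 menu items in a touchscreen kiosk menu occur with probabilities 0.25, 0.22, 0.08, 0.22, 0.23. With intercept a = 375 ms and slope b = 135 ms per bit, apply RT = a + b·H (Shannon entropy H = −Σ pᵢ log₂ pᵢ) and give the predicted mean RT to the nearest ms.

H = 0.25·log₂(1/0.25) + 0.22·log₂(1/0.22) + 0.08·log₂(1/0.08) + 0.22·log₂(1/0.22) + 0.23·log₂(1/0.23) = 2.2403 bits.
RT = 375 + 135 × 2.2403 = 677.44 ms.

677 ms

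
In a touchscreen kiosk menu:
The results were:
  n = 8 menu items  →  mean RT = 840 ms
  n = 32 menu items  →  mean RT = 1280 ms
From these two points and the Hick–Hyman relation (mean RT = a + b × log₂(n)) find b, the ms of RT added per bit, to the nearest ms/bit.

220 ms/bit

The slope on a log₂ axis is (1280 − 840) / (5 − 3) = 220 ms/bit.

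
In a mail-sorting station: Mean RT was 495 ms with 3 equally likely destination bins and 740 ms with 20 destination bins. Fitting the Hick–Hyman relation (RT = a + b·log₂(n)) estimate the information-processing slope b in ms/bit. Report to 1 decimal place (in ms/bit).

b = (RT₂ − RT₁)/(log₂ n₂ − log₂ n₁) = (740 − 495)/(4.3219 − 1.5850) = 89.515 ms/bit.

89.5 ms/bit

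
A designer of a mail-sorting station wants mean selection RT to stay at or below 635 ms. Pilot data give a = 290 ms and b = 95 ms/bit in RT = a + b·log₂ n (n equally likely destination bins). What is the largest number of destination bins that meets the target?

12

95·log₂ n ≤ 635 − 290 = 345, giving log₂ n ≤ 3.6316 and n ≤ 12.394. The largest whole number is 12.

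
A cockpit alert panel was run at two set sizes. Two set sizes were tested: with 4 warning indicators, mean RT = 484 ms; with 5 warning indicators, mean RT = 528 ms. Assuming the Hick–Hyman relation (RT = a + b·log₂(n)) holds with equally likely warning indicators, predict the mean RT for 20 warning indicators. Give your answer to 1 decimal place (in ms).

801.4 ms

RT is linear in log₂ n, so two points fix the line:
  b = (528 − 484) / (log₂ 5 − log₂ 4) = 44 / (2.3219 − 2) = 136.676 ms/bit
  a = 484 − 136.676 × 2 = 210.647 ms
Then RT(20) = 210.647 + 136.676 × log₂ 20 = 210.647 + 136.676 × 4.3219 ≈ 801.353 ms.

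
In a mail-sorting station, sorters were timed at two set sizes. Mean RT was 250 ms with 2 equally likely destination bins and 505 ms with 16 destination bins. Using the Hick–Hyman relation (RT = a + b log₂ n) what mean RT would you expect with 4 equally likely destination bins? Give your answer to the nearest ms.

RT is linear in log₂ n, so two points fix the line:
  b = (505 − 250) / (log₂ 16 − log₂ 2) = 255 / (4 − 1) = 85 ms/bit
  a = 250 − 85 × 1 = 165 ms
Then RT(4) = 165 + 85 × log₂ 4 = 165 + 85 × 2 ≈ 335.000 ms.

335 ms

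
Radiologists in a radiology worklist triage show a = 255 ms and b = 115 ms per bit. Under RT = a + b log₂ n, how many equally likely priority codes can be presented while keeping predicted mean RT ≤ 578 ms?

Information budget: (578 − 255)/115 = 2.8087 bits, so n ≤ 2^2.8087 = 7.007 → at most 7.

7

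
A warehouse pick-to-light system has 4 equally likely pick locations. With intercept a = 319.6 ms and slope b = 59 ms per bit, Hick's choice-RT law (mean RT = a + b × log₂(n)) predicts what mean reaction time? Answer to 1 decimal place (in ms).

437.6 ms

log₂(4) = 2 bits, so RT = 319.6 + 59 × 2 ≈ 437.600 ms.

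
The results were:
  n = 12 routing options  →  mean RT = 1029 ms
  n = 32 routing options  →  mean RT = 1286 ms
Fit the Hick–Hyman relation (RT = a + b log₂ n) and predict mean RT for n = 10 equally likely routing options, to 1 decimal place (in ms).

RT is linear in log₂ n, so two points fix the line:
  b = (1286 − 1029) / (log₂ 32 − log₂ 12) = 257 / (5 − 3.5850) = 181.621 ms/bit
  a = 1029 − 181.621 × 3.5850 = 377.897 ms
Then RT(10) = 377.897 + 181.621 × log₂ 10 = 377.897 + 181.621 × 3.3219 ≈ 981.228 ms.

981.2 ms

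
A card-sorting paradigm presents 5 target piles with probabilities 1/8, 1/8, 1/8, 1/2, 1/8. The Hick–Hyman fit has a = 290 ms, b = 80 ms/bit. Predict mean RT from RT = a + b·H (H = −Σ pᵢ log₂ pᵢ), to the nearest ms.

450 ms

Each term −pᵢ log₂ pᵢ: 0.125·3 + 0.125·3 + 0.125·3 + 0.5·1 + 0.125·3; summed, H = 2.000 bits.
Mean RT = a + bH = 290 + 80·2.000 = 450.00 ms.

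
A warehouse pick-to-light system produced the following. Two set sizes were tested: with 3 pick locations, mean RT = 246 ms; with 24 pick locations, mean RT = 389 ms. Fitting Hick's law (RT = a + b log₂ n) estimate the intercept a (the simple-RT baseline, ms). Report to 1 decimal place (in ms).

170.5 ms

The slope on a log₂ axis is (389 − 246) / (4.5850 − 1.5850) = 47.667 ms/bit.
Intercept: a = 246 − 47.667·log₂(3) = 170.450 ms.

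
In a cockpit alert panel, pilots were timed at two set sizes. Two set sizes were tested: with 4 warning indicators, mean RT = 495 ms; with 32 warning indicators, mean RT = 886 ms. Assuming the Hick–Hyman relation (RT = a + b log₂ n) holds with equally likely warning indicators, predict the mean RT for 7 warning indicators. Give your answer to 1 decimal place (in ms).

600.2 ms

RT is linear in log₂ n, so two points fix the line:
  b = (886 − 495) / (log₂ 32 − log₂ 4) = 391 / (5 − 2) = 130.333 ms/bit
  a = 495 − 130.333 × 2 = 234.333 ms
Then RT(7) = 234.333 + 130.333 × log₂ 7 = 234.333 + 130.333 × 2.8074 ≈ 600.225 ms.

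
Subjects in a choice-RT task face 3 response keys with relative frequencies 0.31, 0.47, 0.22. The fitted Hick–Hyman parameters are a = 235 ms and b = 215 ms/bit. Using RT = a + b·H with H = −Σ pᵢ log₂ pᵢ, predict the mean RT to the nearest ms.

Entropy contributions −pᵢ log₂ pᵢ: 0.5238, 0.5120, 0.4806; sum H = 1.5163 bits.
RT = a + bH = 235 + 215·1.5163 = 561.01 ms.

561 ms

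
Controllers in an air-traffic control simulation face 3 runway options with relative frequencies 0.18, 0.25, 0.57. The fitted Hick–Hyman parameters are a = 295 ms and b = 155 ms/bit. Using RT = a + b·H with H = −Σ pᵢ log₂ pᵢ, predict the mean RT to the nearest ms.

H = 0.18·log₂(1/0.18) + 0.25·log₂(1/0.25) + 0.57·log₂(1/0.57) = 1.4076 bits.
RT = 295 + 155 × 1.4076 = 513.17 ms.

513 ms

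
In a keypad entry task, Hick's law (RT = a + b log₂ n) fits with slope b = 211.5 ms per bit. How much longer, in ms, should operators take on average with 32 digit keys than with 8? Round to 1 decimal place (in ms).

423.0 ms

ΔRT = (a + b log₂ n₂) − (a + b log₂ n₁) = b·(log₂ n₂ − log₂ n₁).
log₂(32) − log₂(8) = log₂(32/8) = log₂(4) = 2.
ΔRT = 211.5 × 2.0000 = 423.000 ms.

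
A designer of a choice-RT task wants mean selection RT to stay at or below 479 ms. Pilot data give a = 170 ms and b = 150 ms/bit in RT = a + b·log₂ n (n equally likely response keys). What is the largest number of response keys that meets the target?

4

Set 170 + 150·log₂ n ≤ 479 → log₂ n ≤ (479 − 170)/150 = 2.0600.
So n ≤ 2^2.0600 = 4.170; the largest integer n is 4.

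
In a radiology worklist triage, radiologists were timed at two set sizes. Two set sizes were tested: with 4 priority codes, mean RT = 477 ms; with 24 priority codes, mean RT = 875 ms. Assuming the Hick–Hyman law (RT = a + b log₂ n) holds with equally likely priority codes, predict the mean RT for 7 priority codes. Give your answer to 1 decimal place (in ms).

Solve the two-equation system in a and b:
  b = (875 − 477) / (log₂ 24 − log₂ 4) = 398 / (4.5850 − 2) = 153.967 ms/bit
  a = 477 − 153.967 × 2 = 169.065 ms
Then RT(7) = 169.065 + 153.967 × log₂ 7 = 169.065 + 153.967 × 2.8074 ≈ 601.306 ms.

601.3 ms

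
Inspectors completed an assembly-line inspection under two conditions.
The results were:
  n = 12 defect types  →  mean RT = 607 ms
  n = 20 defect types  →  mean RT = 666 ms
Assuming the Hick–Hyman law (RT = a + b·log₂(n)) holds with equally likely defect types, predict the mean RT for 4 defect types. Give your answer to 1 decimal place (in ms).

480.1 ms

RT is linear in log₂ n, so two points fix the line:
  b = (666 − 607) / (log₂ 20 − log₂ 12) = 59 / (4.3219 − 3.5850) = 80.058 ms/bit
  a = 607 − 80.058 × 3.5850 = 319.995 ms
Then RT(4) = 319.995 + 80.058 × log₂ 4 = 319.995 + 80.058 × 2 ≈ 480.111 ms.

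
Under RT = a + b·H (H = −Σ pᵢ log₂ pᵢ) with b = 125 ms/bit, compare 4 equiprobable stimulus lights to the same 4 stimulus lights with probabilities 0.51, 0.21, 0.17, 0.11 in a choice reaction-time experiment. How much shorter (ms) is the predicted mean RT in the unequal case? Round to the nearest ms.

31 ms

The RT saving is b·ΔH. Equiprobable H₀ = log₂(4) = 2.0000 bits; with the given probabilities H = 1.7531 bits.
b·(H₀ − H) = 125 × (2.0000 − 1.7531) = 30.86 ms.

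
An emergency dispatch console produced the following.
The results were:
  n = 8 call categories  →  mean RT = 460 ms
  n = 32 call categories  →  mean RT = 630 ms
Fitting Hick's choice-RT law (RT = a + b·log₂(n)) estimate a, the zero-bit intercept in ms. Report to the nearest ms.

b = (RT₂ − RT₁)/(log₂ n₂ − log₂ n₁) = (630 − 460)/(5 − 3) = 85 ms/bit.
a = RT₁ − b·log₂ n₁ = 460 − 85 × 3 = 205.000 ms.

205 ms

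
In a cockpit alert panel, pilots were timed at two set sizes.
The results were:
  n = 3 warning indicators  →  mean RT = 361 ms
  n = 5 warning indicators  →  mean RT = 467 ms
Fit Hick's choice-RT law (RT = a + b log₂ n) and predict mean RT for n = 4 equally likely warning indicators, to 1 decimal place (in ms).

420.7 ms

Solve the two-equation system in a and b:
  b = (467 − 361) / (log₂ 5 − log₂ 3) = 106 / (2.3219 − 1.5850) = 143.833 ms/bit
  a = 361 − 143.833 × 1.5850 = 133.030 ms
Then RT(4) = 133.030 + 143.833 × log₂ 4 = 133.030 + 143.833 × 2 ≈ 420.696 ms.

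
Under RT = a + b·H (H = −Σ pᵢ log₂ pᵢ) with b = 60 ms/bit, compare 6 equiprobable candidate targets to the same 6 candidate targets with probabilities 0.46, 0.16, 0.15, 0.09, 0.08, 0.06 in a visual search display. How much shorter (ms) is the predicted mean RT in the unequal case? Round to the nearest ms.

Equiprobable entropy H₀ = log₂ 6 = 2.5850 bits.
Skewed entropy H = −Σ pᵢ log₂ pᵢ = 2.1966 bits.
ΔRT = b·(H₀ − H) = 60 × 0.3884 = 23.30 ms.

23 ms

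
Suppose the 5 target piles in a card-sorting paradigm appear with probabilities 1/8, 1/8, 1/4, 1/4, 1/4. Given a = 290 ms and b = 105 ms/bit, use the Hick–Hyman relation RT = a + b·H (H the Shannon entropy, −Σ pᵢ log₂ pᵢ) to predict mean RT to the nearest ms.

526 ms

Each term −pᵢ log₂ pᵢ: 0.125·3 + 0.125·3 + 0.25·2 + 0.25·2 + 0.25·2; summed, H = 2.250 bits.
Mean RT = a + bH = 290 + 105·2.250 = 526.25 ms.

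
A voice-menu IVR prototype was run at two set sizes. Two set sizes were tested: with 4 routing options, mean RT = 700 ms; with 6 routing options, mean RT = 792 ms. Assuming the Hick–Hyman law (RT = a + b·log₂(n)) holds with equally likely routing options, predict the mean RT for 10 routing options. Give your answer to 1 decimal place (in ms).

Fit slope and intercept:
  b = (792 − 700) / (log₂ 6 − log₂ 4) = 92 / (2.5850 − 2) = 157.275 ms/bit
  a = 700 − 157.275 × 2 = 385.450 ms
Then RT(10) = 385.450 + 157.275 × log₂ 10 = 385.450 + 157.275 × 3.3219 ≈ 907.906 ms.

907.9 ms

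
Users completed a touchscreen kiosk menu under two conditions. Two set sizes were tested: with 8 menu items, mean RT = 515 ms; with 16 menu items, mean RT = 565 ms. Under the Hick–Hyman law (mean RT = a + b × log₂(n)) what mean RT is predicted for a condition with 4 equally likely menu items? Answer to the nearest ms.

465 ms

With log₂ n on the abscissa the relation is linear; from the two conditions:
  b = (565 − 515) / (log₂ 16 − log₂ 8) = 50 / (4 − 3) = 50 ms/bit
  a = 515 − 50 × 3 = 365 ms
Then RT(4) = 365 + 50 × log₂ 4 = 365 + 50 × 2 ≈ 465.000 ms.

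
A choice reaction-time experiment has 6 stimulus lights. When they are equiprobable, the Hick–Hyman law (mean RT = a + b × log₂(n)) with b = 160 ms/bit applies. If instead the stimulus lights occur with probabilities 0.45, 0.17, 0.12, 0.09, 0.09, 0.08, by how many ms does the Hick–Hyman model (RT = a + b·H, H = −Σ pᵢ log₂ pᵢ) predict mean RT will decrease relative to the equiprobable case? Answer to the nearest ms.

The RT saving is b·ΔH. Equiprobable H₀ = log₂(6) = 2.5850 bits; with the given probabilities H = 2.2369 bits.
b·(H₀ − H) = 160 × (2.5850 − 2.2369) = 55.69 ms.

56 ms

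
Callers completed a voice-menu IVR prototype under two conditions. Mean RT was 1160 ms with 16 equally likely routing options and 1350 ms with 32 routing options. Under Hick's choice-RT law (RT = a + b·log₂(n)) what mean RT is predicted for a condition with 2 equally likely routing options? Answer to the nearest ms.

Fit slope and intercept:
  b = (1350 − 1160) / (log₂ 32 − log₂ 16) = 190 / (5 − 4) = 190 ms/bit
  a = 1160 − 190 × 4 = 400 ms
Then RT(2) = 400 + 190 × log₂ 2 = 400 + 190 × 1 ≈ 590.000 ms.

590 ms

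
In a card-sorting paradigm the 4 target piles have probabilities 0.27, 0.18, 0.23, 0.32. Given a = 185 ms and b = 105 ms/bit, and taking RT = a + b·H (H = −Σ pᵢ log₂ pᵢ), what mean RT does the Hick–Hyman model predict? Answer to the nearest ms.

392 ms

Entropy contributions −pᵢ log₂ pᵢ: 0.5100, 0.4453, 0.4877, 0.5260; sum H = 1.9690 bits.
RT = a + bH = 185 + 105·1.9690 = 391.75 ms.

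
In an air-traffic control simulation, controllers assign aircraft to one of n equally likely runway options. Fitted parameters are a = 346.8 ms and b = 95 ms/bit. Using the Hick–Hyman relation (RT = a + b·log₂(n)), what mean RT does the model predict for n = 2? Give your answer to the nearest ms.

log₂(2) = 1 bits, so RT = 346.8 + 95 × 1 ≈ 441.800 ms.

442 ms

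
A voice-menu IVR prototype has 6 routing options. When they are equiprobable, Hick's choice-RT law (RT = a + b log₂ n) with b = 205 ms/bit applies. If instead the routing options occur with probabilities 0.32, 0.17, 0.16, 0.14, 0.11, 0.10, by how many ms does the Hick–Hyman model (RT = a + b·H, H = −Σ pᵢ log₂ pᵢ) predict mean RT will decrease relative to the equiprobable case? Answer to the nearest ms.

25 ms

Equiprobable entropy H₀ = log₂ 6 = 2.5850 bits.
Skewed entropy H = −Σ pᵢ log₂ pᵢ = 2.4632 bits.
ΔRT = b·(H₀ − H) = 205 × 0.1217 = 24.96 ms.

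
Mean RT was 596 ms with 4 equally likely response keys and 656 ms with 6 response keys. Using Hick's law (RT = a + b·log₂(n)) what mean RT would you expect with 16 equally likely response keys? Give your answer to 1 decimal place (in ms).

801.1 ms

Fit slope and intercept:
  b = (656 − 596) / (log₂ 6 − log₂ 4) = 60 / (2.5850 − 2) = 102.571 ms/bit
  a = 596 − 102.571 × 2 = 390.859 ms
Then RT(16) = 390.859 + 102.571 × log₂ 16 = 390.859 + 102.571 × 4 ≈ 801.141 ms.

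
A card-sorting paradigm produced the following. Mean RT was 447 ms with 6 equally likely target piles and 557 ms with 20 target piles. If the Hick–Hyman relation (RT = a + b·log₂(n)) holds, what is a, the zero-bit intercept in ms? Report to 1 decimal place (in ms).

283.3 ms

The slope on a log₂ axis is (557 − 447) / (4.3219 − 2.5850) = 63.329 ms/bit.
a = RT₁ − b·log₂ n₁ = 447 − 63.329 × 2.5850 = 283.297 ms.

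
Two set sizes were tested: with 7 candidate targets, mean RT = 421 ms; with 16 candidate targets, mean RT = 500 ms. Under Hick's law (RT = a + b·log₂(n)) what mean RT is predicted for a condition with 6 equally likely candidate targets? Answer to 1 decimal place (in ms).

Fit slope and intercept:
  b = (500 − 421) / (log₂ 16 − log₂ 7) = 79 / (4 − 2.8074) = 66.239 ms/bit
  a = 421 − 66.239 × 2.8074 = 235.043 ms
Then RT(6) = 235.043 + 66.239 × log₂ 6 = 235.043 + 66.239 × 2.5850 ≈ 406.269 ms.

406.3 ms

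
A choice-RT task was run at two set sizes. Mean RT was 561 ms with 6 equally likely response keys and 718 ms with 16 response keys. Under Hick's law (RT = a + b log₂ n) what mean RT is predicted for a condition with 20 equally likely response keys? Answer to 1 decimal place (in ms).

Fit slope and intercept:
  b = (718 − 561) / (log₂ 16 − log₂ 6) = 157 / (4 − 2.5850) = 110.951 ms/bit
  a = 561 − 110.951 × 2.5850 = 274.196 ms
Then RT(20) = 274.196 + 110.951 × log₂ 20 = 274.196 + 110.951 × 4.3219 ≈ 753.718 ms.

753.7 ms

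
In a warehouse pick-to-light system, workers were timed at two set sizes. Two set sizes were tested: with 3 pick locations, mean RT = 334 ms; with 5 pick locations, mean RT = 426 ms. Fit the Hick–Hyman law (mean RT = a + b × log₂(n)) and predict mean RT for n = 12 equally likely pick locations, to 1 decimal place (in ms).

583.7 ms

RT is linear in log₂ n, so two points fix the line:
  b = (426 − 334) / (log₂ 5 − log₂ 3) = 92 / (2.3219 − 1.5850) = 124.836 ms/bit
  a = 334 − 124.836 × 1.5850 = 136.139 ms
Then RT(12) = 136.139 + 124.836 × log₂ 12 = 136.139 + 124.836 × 3.5850 ≈ 583.672 ms.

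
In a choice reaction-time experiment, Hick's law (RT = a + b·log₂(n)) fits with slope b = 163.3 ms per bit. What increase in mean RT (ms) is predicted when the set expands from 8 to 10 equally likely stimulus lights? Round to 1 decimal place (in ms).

52.6 ms

Only the slope matters, since a is common to both: ΔRT = b·log₂(n₂/n₁).
log₂(10) − log₂(8) = 3.3219 − 3 = 0.3219.
ΔRT = 163.3 × 0.3219 = 52.571 ms.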